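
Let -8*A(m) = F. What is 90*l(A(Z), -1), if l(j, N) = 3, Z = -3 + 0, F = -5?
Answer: 270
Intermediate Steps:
Z = -3
A(m) = 5/8 (A(m) = -⅛*(-5) = 5/8)
90*l(A(Z), -1) = 90*3 = 270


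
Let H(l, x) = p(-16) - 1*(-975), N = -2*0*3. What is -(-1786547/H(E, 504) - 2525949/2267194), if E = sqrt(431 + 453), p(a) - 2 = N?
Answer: 4052916491291/2215048538 ≈ 1829.7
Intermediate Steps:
N = 0 (N = 0*3 = 0)
p(a) = 2 (p(a) = 2 + 0 = 2)
E = 2*sqrt(221) (E = sqrt(884) = 2*sqrt(221) ≈ 29.732)
H(l, x) = 977 (H(l, x) = 2 - 1*(-975) = 2 + 975 = 977)
-(-1786547/H(E, 504) - 2525949/2267194) = -(-1786547/977 - 2525949/2267194) = -1*(-4052916491291/2215048538) = 4052916491291/2215048538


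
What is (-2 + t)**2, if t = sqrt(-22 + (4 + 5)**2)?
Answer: (2 - sqrt(59))**2 ≈ 32.275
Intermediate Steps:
t = sqrt(59) (t = sqrt(-22 + 9**2) = sqrt(-22 + 81) = sqrt(59) ≈ 7.6811)
(-2 + t)**2 = (-2 + sqrt(59))**2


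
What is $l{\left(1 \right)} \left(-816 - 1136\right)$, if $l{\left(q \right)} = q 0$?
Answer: $0$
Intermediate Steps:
$l{\left(q \right)} = 0$
$l{\left(1 \right)} \left(-816 - 1136\right) = 0 \left(-816 - 1136\right) = 0 \left(-1952\right) = 0$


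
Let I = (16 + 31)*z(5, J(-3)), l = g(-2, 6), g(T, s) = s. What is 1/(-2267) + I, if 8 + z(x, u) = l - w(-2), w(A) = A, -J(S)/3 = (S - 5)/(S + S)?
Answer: -1/2267 ≈ -0.00044111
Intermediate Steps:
J(S) = -3*(-5 + S)/(2*S) (J(S) = -3*(S - 5)/(S + S) = -3*(-5 + S)/(2*S))
l = 6
z(x, u) = 0 (z(x, u) = -8 + (6 - 1*(-2)) = -8 + (6 + 2) = -8 + 8 = 0)
I = 0 (I = (16 + 31)*0 = 47*0 = 0)
1/(-2267) + I = 1/(-2267) + 0 = -1/2267 + 0 = -1/2267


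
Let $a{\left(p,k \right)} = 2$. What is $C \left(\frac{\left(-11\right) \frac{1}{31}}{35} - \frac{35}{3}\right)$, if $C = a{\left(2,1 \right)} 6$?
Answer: $- \frac{152032}{1085} \approx -140.12$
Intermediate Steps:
$C = 12$ ($C = 2 \cdot 6 = 12$)
$C \left(\frac{\left(-11\right) \frac{1}{31}}{35} - \frac{35}{3}\right) = 12 \left(\frac{\left(-11\right) \frac{1}{31}}{35} - \frac{35}{3}\right) = 12 \left(\left(-11\right) \frac{1}{31} \cdot \frac{1}{35} - \frac{35}{3}\right) = 12 \left(\left(- \frac{11}{31}\right) \frac{1}{35} - \frac{35}{3}\right) = 12 \left(- \frac{11}{1085} - \frac{35}{3}\right) = 12 \left(- \frac{38008}{3255}\right) = - \frac{152032}{1085}$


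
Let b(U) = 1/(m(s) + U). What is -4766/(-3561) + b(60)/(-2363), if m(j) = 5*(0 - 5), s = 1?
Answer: 394168469/294512505 ≈ 1.3384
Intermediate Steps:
m(j) = -25 (m(j) = 5*(-5) = -25)
b(U) = 1/(-25 + U)
-4766/(-3561) + b(60)/(-2363) = -4766/(-3561) + 1/((-25 + 60)*(-2363)) = -4766*(-1/3561) - 1/2363/35 = 4766/3561 + (1/35)*(-1/2363) = 4766/3561 - 1/82705 = 394168469/294512505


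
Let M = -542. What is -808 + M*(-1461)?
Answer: 791054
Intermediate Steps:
-808 + M*(-1461) = -808 - 542*(-1461) = -808 + 791862 = 791054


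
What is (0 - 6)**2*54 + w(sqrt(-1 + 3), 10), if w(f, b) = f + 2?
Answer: 1946 + sqrt(2) ≈ 1947.4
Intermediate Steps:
w(f, b) = 2 + f
(0 - 6)**2*54 + w(sqrt(-1 + 3), 10) = (0 - 6)**2*54 + (2 + sqrt(-1 + 3)) = (-6)**2*54 + (2 + sqrt(2)) = 36*54 + (2 + sqrt(2)) = 1944 + (2 + sqrt(2)) = 1946 + sqrt(2)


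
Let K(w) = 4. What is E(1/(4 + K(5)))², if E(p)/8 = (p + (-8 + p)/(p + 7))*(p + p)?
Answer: 22201/5776 ≈ 3.8437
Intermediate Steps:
E(p) = 16*p*(p + (-8 + p)/(7 + p)) (E(p) = 8*((p + (-8 + p)/(p + 7))*(p + p)) = 8*((p + (-8 + p)/(7 + p))*(2*p)) = 8*(2*p*(p + (-8 + p)/(7 + p))) = 16*p*(p + (-8 + p)/(7 + p)))
E(1/(4 + K(5)))² = (16*(-8 + (1/(4 + 4))² + 8/(4 + 4))/((4 + 4)*(7 + 1/(4 + 4))))² = (16*(-8 + (1/8)² + 8/8)/(8*(7 + 1/8)))² = (16*(⅛)*(-8 + (⅛)² + 8*(⅛))/(7 + ⅛))² = (16*(⅛)*(-8 + 1/64 + 1)/(57/8))² = (16*(⅛)*(8/57)*(-447/64))² = (-149/76)² = 22201/5776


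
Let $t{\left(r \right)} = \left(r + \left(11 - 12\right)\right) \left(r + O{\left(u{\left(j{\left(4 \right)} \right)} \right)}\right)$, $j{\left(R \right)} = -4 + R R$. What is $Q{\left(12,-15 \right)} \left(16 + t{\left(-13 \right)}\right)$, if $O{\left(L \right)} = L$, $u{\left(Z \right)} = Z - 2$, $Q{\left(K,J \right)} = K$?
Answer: $696$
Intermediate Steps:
$j{\left(R \right)} = -4 + R^{2}$
$u{\left(Z \right)} = -2 + Z$ ($u{\left(Z \right)} = Z - 2 = -2 + Z$)
$t{\left(r \right)} = \left(-1 + r\right) \left(10 + r\right)$ ($t{\left(r \right)} = \left(r + \left(11 - 12\right)\right) \left(r - \left(6 - 16\right)\right) = \left(r + \left(11 - 12\right)\right) \left(r + \left(-2 + \left(-4 + 16\right)\right)\right) = \left(r - 1\right) \left(r + \left(-2 + 12\right)\right) = \left(-1 + r\right) \left(r + 10\right) = \left(-1 + r\right) \left(10 + r\right)$)
$Q{\left(12,-15 \right)} \left(16 + t{\left(-13 \right)}\right) = 12 \left(16 + \left(-10 + \left(-13\right)^{2} + 9 \left(-13\right)\right)\right) = 12 \left(16 - -42\right) = 12 \left(16 + 42\right) = 12 \cdot 58 = 696$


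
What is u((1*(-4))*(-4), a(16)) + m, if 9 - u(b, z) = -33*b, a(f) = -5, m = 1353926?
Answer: 1354463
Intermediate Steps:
u(b, z) = 9 + 33*b (u(b, z) = 9 - (-33)*b = 9 + 33*b)
u((1*(-4))*(-4), a(16)) + m = (9 + 33*((1*(-4))*(-4))) + 1353926 = (9 + 33*(-4*(-4))) + 1353926 = (9 + 33*16) + 1353926 = (9 + 528) + 1353926 = 537 + 1353926 = 1354463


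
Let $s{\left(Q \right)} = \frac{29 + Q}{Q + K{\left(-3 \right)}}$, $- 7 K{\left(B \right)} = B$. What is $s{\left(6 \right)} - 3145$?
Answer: $- \frac{28256}{9} \approx -3139.6$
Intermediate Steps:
$K{\left(B \right)} = - \frac{B}{7}$
$s{\left(Q \right)} = \frac{29 + Q}{\frac{3}{7} + Q}$ ($s{\left(Q \right)} = \frac{29 + Q}{Q - - \frac{3}{7}} = \frac{29 + Q}{Q + \frac{3}{7}} = \frac{29 + Q}{\frac{3}{7} + Q}$)
$s{\left(6 \right)} - 3145 = \frac{7 \left(29 + 6\right)}{3 + 7 \cdot 6} - 3145 = 7 \frac{1}{3 + 42} \cdot 35 - 3145 = 7 \cdot \frac{1}{45} \cdot 35 - 3145 = \frac{49}{9} - 3145 = - \frac{28256}{9}$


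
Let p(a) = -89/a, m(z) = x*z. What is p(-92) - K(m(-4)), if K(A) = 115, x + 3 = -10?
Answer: -10491/92 ≈ -114.03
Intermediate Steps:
x = -13 (x = -3 - 10 = -13)
m(z) = -13*z
p(-92) - K(m(-4)) = -89/(-92) - 1*115 = -89*(-1/92) - 115 = 89/92 - 115 = -10491/92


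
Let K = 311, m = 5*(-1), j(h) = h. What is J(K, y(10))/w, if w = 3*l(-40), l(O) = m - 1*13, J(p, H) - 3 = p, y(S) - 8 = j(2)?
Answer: -157/27 ≈ -5.8148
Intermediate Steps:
y(S) = 10 (y(S) = 8 + 2 = 10)
m = -5
J(p, H) = 3 + p
l(O) = -18 (l(O) = -5 - 1*13 = -5 - 13 = -18)
w = -54 (w = 3*(-18) = -54)
J(K, y(10))/w = (3 + 311)/(-54) = 314*(-1/54) = -157/27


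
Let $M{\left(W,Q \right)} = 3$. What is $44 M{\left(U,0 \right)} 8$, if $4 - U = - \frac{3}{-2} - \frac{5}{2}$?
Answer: $1056$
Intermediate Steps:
$U = 5$ ($U = 4 - \left(- \frac{3}{-2} - \frac{5}{2}\right) = 4 - \left(\left(-3\right) \left(- \frac{1}{2}\right) - \frac{5}{2}\right) = 4 - \left(\frac{3}{2} - \frac{5}{2}\right) = 4 - -1 = 4 + 1 = 5$)
$44 M{\left(U,0 \right)} 8 = 44 \cdot 3 \cdot 8 = 132 \cdot 8 = 1056$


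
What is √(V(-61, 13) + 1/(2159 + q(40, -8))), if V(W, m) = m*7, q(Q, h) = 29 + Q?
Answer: √112931193/1114 ≈ 9.5394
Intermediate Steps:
V(W, m) = 7*m
√(V(-61, 13) + 1/(2159 + q(40, -8))) = √(7*13 + 1/(2159 + (29 + 40))) = √(91 + 1/(2159 + 69)) = √(91 + 1/2228) = √(202749/2228) = √112931193/1114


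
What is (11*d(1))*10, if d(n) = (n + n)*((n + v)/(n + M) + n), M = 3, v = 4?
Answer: 495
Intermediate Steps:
d(n) = 2*n*(n + (4 + n)/(3 + n)) (d(n) = (n + n)*((n + 4)/(n + 3) + n) = (2*n)*((4 + n)/(3 + n) + n) = (2*n)*(n + (4 + n)/(3 + n)) = 2*n*(n + (4 + n)/(3 + n)))
(11*d(1))*10 = (11*(2*1*(4 + 1² + 4*1)/(3 + 1)))*10 = (11*(2*1*(4 + 1 + 4)/4))*10 = (11*(2*1*(¼)*9))*10 = (11*(9/2))*10 = (99/2)*10 = 495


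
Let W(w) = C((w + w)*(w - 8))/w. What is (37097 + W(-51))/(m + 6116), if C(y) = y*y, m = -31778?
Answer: 673027/25662 ≈ 26.227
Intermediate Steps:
C(y) = y²
W(w) = 4*w*(-8 + w)² (W(w) = ((w + w)*(w - 8))²/w = ((2*w)*(-8 + w))²/w = (2*w*(-8 + w))²/w = (4*w²*(-8 + w)²)/w = 4*w*(-8 + w)²)
(37097 + W(-51))/(m + 6116) = (37097 + 4*(-51)*(-8 - 51)²)/(-31778 + 6116) = (37097 + 4*(-51)*(-59)²)/(-25662) = (37097 + 4*(-51)*3481)*(-1/25662) = (37097 - 710124)*(-1/25662) = -673027*(-1/25662) = 673027/25662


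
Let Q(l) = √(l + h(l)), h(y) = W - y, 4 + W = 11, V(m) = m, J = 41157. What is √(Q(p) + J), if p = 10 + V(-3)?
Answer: √(41157 + √7) ≈ 202.88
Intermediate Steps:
W = 7 (W = -4 + 11 = 7)
h(y) = 7 - y
p = 7 (p = 10 - 3 = 7)
Q(l) = √7 (Q(l) = √(l + (7 - l)) = √7)
√(Q(p) + J) = √(√7 + 41157) = √(41157 + √7)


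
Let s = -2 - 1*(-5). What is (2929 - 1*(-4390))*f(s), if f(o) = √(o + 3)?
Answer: 7319*√6 ≈ 17928.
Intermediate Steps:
s = 3 (s = -2 + 5 = 3)
f(o) = √(3 + o)
(2929 - 1*(-4390))*f(s) = (2929 - 1*(-4390))*√(3 + 3) = (2929 + 4390)*√6 = 7319*√6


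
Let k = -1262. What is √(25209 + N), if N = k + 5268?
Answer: √29215 ≈ 170.92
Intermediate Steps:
N = 4006 (N = -1262 + 5268 = 4006)
√(25209 + N) = √(25209 + 4006) = √29215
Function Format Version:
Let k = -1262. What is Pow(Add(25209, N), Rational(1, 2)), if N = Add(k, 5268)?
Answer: Pow(29215, Rational(1, 2)) ≈ 170.92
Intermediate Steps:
N = 4006 (N = Add(-1262, 5268) = 4006)
Pow(Add(25209, N), Rational(1, 2)) = Pow(Add(25209, 4006), Rational(1, 2)) = Pow(29215, Rational(1, 2))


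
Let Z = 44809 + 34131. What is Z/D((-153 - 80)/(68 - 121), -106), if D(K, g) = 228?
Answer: 19735/57 ≈ 346.23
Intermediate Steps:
Z = 78940
Z/D((-153 - 80)/(68 - 121), -106) = 78940/228 = 78940*(1/228) = 19735/57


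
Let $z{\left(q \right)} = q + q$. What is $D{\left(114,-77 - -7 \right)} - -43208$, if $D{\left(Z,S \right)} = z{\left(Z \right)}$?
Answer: $43436$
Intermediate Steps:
$z{\left(q \right)} = 2 q$
$D{\left(Z,S \right)} = 2 Z$
$D{\left(114,-77 - -7 \right)} - -43208 = 2 \cdot 114 - -43208 = 228 + 43208 = 43436$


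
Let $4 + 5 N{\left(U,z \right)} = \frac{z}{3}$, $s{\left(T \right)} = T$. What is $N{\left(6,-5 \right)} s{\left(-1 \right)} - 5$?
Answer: $- \frac{58}{15} \approx -3.8667$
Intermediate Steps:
$N{\left(U,z \right)} = - \frac{4}{5} + \frac{z}{15}$ ($N{\left(U,z \right)} = - \frac{4}{5} + \frac{z \frac{1}{3}}{5} = - \frac{4}{5} + \frac{\frac{1}{3} z}{5} = - \frac{4}{5} + \frac{z}{15}$)
$N{\left(6,-5 \right)} s{\left(-1 \right)} - 5 = \left(- \frac{4}{5} + \frac{1}{15} \left(-5\right)\right) \left(-1\right) - 5 = \left(- \frac{4}{5} - \frac{1}{3}\right) \left(-1\right) - 5 = \left(- \frac{17}{15}\right) \left(-1\right) - 5 = \frac{17}{15} - 5 = - \frac{58}{15}$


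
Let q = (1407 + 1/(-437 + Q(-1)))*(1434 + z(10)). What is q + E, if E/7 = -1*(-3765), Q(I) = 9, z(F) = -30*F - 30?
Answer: 169025805/107 ≈ 1.5797e+6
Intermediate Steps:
z(F) = -30 - 30*F
E = 26355 (E = 7*(-1*(-3765)) = 7*3765 = 26355)
q = 166205820/107 (q = (1407 + 1/(-437 + 9))*(1434 + (-30 - 30*10)) = (1407 + 1/(-428))*(1434 + (-30 - 300)) = (1407 - 1/428)*(1434 - 330) = (602195/428)*1104 = 166205820/107 ≈ 1.5533e+6)
q + E = 166205820/107 + 26355 = 169025805/107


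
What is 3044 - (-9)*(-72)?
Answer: 2396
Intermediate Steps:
3044 - (-9)*(-72) = 3044 - 1*648 = 3044 - 648 = 2396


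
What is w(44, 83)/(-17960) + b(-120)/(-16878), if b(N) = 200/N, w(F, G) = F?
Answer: -133631/56836665 ≈ -0.0023511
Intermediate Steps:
w(44, 83)/(-17960) + b(-120)/(-16878) = 44/(-17960) + (200/(-120))/(-16878) = 44*(-1/17960) + (200*(-1/120))*(-1/16878) = -11/4490 - 5/3*(-1/16878) = -11/4490 + 5/50634 = -133631/56836665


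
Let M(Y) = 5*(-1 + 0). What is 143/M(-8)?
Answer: -143/5 ≈ -28.600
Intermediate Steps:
M(Y) = -5 (M(Y) = 5*(-1) = -5)
143/M(-8) = 143/(-5) = 143*(-1/5) = -143/5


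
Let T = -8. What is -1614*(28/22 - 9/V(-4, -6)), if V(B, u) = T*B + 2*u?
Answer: -146067/110 ≈ -1327.9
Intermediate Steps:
V(B, u) = -8*B + 2*u
-1614*(28/22 - 9/V(-4, -6)) = -1614*(28/22 - 9/(-8*(-4) + 2*(-6))) = -1614*(28*(1/22) - 9/(32 - 12)) = -1614*(14/11 - 9/20) = -1614*181/220 = -146067/110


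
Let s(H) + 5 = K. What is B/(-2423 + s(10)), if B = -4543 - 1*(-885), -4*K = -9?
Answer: 472/313 ≈ 1.5080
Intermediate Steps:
K = 9/4 (K = -¼*(-9) = 9/4 ≈ 2.2500)
s(H) = -11/4 (s(H) = -5 + 9/4 = -11/4)
B = -3658 (B = -4543 + 885 = -3658)
B/(-2423 + s(10)) = -3658/(-2423 - 11/4) = -3658/(-9703/4) = -3658*(-4/9703) = 472/313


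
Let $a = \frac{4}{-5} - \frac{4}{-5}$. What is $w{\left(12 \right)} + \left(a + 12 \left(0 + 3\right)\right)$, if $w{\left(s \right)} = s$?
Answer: $48$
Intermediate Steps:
$a = 0$ ($a = 4 \left(- \frac{1}{5}\right) - - \frac{4}{5} = - \frac{4}{5} + \frac{4}{5} = 0$)
$w{\left(12 \right)} + \left(a + 12 \left(0 + 3\right)\right) = 12 + \left(0 + 12 \left(0 + 3\right)\right) = 12 + \left(0 + 12 \cdot 3\right) = 12 + \left(0 + 36\right) = 12 + 36 = 48$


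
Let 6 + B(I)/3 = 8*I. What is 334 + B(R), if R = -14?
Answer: -20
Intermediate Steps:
B(I) = -18 + 24*I (B(I) = -18 + 3*(8*I) = -18 + 24*I)
334 + B(R) = 334 + (-18 + 24*(-14)) = 334 + (-18 - 336) = 334 - 354 = -20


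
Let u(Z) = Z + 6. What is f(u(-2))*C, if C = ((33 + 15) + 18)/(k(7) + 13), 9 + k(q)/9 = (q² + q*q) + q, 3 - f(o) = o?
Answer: -66/877 ≈ -0.075257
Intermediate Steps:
u(Z) = 6 + Z
f(o) = 3 - o
k(q) = -81 + 9*q + 18*q² (k(q) = -81 + 9*((q² + q*q) + q) = -81 + 9*((q² + q²) + q) = -81 + 9*(2*q² + q) = -81 + 9*(q + 2*q²) = -81 + (9*q + 18*q²) = -81 + 9*q + 18*q²)
C = 66/877 (C = ((33 + 15) + 18)/((-81 + 9*7 + 18*7²) + 13) = (48 + 18)/((-81 + 63 + 18*49) + 13) = 66/((-81 + 63 + 882) + 13) = 66/(864 + 13) = 66/877 ≈ 0.075257)
f(u(-2))*C = (3 - (6 - 2))*(66/877) = (3 - 1*4)*(66/877) = (3 - 4)*(66/877) = -1*66/877 = -66/877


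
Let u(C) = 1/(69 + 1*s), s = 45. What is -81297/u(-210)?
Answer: -9267858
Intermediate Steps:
u(C) = 1/114 (u(C) = 1/(69 + 1*45) = 1/(69 + 45) = 1/114)
-81297/u(-210) = -81297/1/114 = -81297*114 = -9267858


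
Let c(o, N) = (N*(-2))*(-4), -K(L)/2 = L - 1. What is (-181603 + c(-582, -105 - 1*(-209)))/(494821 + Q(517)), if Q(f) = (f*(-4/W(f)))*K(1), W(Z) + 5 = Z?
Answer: -180771/494821 ≈ -0.36533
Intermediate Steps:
W(Z) = -5 + Z
K(L) = 2 - 2*L (K(L) = -2*(L - 1) = -2*(-1 + L) = 2 - 2*L)
Q(f) = 0 (Q(f) = (f*(-4/(-5 + f)))*(2 - 2*1) = (-4*f/(-5 + f))*(2 - 2) = -4*f/(-5 + f)*0 = 0)
c(o, N) = 8*N (c(o, N) = -2*N*(-4) = 8*N)
(-181603 + c(-582, -105 - 1*(-209)))/(494821 + Q(517)) = (-181603 + 8*(-105 - 1*(-209)))/(494821 + 0) = (-181603 + 8*(-105 + 209))/494821 = (-181603 + 8*104)*(1/494821) = (-181603 + 832)*(1/494821) = -180771*1/494821 = -180771/494821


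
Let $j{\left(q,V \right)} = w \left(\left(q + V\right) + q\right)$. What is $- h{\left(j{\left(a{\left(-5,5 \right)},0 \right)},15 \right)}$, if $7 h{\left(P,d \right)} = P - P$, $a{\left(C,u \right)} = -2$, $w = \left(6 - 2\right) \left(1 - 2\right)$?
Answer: $0$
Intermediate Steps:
$w = -4$ ($w = 4 \left(-1\right) = -4$)
$j{\left(q,V \right)} = - 8 q - 4 V$ ($j{\left(q,V \right)} = - 4 \left(\left(q + V\right) + q\right) = - 4 \left(\left(V + q\right) + q\right) = - 4 \left(V + 2 q\right) = - 8 q - 4 V$)
$h{\left(P,d \right)} = 0$ ($h{\left(P,d \right)} = \frac{P - P}{7} = \frac{1}{7} \cdot 0 = 0$)
$- h{\left(j{\left(a{\left(-5,5 \right)},0 \right)},15 \right)} = \left(-1\right) 0 = 0$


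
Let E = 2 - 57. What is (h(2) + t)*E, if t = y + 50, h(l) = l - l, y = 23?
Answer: -4015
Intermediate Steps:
h(l) = 0
E = -55
t = 73 (t = 23 + 50 = 73)
(h(2) + t)*E = (0 + 73)*(-55) = 73*(-55) = -4015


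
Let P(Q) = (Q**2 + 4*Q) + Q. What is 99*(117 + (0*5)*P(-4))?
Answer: 11583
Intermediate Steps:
P(Q) = Q**2 + 5*Q
99*(117 + (0*5)*P(-4)) = 99*(117 + (0*5)*(-4*(5 - 4))) = 99*(117 + 0*(-4*1)) = 99*(117 + 0*(-4)) = 99*(117 + 0) = 99*117 = 11583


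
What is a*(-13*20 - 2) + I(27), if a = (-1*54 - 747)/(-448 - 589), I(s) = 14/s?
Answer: -5651756/27999 ≈ -201.86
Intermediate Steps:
a = 801/1037 (a = (-54 - 747)/(-1037) = -801*(-1/1037) = 801/1037 ≈ 0.77242)
a*(-13*20 - 2) + I(27) = 801*(-13*20 - 2)/1037 + 14/27 = 801*(-260 - 2)/1037 + 14*(1/27) = (801/1037)*(-262) + 14/27 = -209862/1037 + 14/27 = -5651756/27999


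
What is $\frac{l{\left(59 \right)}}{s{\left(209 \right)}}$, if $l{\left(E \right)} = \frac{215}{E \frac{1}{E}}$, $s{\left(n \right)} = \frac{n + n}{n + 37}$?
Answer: $\frac{26445}{209} \approx 126.53$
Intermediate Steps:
$s{\left(n \right)} = \frac{2 n}{37 + n}$
$l{\left(E \right)} = 215$ ($l{\left(E \right)} = \frac{215}{1} = 215 \cdot 1 = 215$)
$\frac{l{\left(59 \right)}}{s{\left(209 \right)}} = \frac{215}{2 \cdot 209 \frac{1}{37 + 209}} = \frac{215}{2 \cdot 209 \cdot \frac{1}{246}} = \frac{215}{\frac{209}{123}} = 215 \cdot \frac{123}{209} = \frac{26445}{209}$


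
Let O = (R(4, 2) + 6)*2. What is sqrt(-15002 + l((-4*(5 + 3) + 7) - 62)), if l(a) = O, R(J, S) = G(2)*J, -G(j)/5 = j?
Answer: I*sqrt(15070) ≈ 122.76*I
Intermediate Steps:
G(j) = -5*j
R(J, S) = -10*J (R(J, S) = (-5*2)*J = -10*J)
O = -68 (O = (-10*4 + 6)*2 = (-40 + 6)*2 = -34*2 = -68)
l(a) = -68
sqrt(-15002 + l((-4*(5 + 3) + 7) - 62)) = sqrt(-15002 - 68) = sqrt(-15070) = I*sqrt(15070)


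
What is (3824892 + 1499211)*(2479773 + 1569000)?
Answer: 21556084475619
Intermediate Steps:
(3824892 + 1499211)*(2479773 + 1569000) = 5324103*4048773 = 21556084475619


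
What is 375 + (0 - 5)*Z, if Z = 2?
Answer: 365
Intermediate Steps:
375 + (0 - 5)*Z = 375 + (0 - 5)*2 = 375 - 5*2 = 375 - 10 = 365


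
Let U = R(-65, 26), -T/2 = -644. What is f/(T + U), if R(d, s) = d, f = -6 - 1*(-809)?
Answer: 803/1223 ≈ 0.65658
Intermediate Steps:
T = 1288 (T = -2*(-644) = 1288)
f = 803 (f = -6 + 809 = 803)
U = -65
f/(T + U) = 803/(1288 - 65) = 803/1223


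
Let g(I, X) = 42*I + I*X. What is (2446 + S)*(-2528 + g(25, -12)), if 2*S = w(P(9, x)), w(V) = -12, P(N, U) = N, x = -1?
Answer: -4338320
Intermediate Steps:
S = -6 (S = (½)*(-12) = -6)
(2446 + S)*(-2528 + g(25, -12)) = (2446 - 6)*(-2528 + 25*(42 - 12)) = 2440*(-2528 + 25*30) = 2440*(-2528 + 750) = 2440*(-1778) = -4338320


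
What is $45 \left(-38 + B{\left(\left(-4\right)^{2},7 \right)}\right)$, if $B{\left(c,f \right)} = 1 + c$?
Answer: $-945$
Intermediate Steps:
$45 \left(-38 + B{\left(\left(-4\right)^{2},7 \right)}\right) = 45 \left(-38 + \left(1 + \left(-4\right)^{2}\right)\right) = 45 \left(-38 + \left(1 + 16\right)\right) = 45 \left(-38 + 17\right) = 45 \left(-21\right) = -945$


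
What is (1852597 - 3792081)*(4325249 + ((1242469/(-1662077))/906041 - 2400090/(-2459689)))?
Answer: -31072529066102563870414230429944/3704070033625094173 ≈ -8.3888e+12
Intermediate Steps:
(1852597 - 3792081)*(4325249 + ((1242469/(-1662077))/906041 - 2400090/(-2459689))) = -1939484*(4325249 + ((1242469*(-1/1662077))*(1/906041) - 2400090*(-1/2459689))) = -1939484*(4325249 + (-1242469/1662077*1/906041 + 2400090/2459689)) = -1939484*(4325249 + (-1242469/1505909907157 + 2400090/2459689)) = -1939484*(4325249 + 3614316252981111989/3704070033625094173) = -1939484*16021028823183157927786066/3704070033625094173 = -31072529066102563870414230429944/3704070033625094173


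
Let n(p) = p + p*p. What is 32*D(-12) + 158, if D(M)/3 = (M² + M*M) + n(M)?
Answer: 40478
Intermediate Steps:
n(p) = p + p²
D(M) = 6*M² + 3*M*(1 + M) (D(M) = 3*((M² + M*M) + M*(1 + M)) = 3*((M² + M²) + M*(1 + M)) = 3*(2*M² + M*(1 + M)) = 6*M² + 3*M*(1 + M))
32*D(-12) + 158 = 32*(3*(-12)*(1 + 3*(-12))) + 158 = 32*(3*(-12)*(1 - 36)) + 158 = 32*(3*(-12)*(-35)) + 158 = 32*1260 + 158 = 40320 + 158 = 40478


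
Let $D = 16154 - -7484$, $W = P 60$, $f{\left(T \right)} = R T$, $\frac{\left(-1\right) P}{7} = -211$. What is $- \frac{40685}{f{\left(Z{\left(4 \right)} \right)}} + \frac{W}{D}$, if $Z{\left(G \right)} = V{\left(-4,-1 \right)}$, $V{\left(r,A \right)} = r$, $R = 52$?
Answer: $\frac{490072495}{2458352} \approx 199.35$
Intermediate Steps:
$P = 1477$ ($P = \left(-7\right) \left(-211\right) = 1477$)
$Z{\left(G \right)} = -4$
$f{\left(T \right)} = 52 T$
$W = 88620$ ($W = 1477 \cdot 60 = 88620$)
$D = 23638$ ($D = 16154 + 7484 = 23638$)
$- \frac{40685}{f{\left(Z{\left(4 \right)} \right)}} + \frac{W}{D} = - \frac{40685}{52 \left(-4\right)} + \frac{88620}{23638} = - \frac{40685}{-208} + 88620 \cdot \frac{1}{23638} = \left(-40685\right) \left(- \frac{1}{208}\right) + \frac{44310}{11819} = \frac{40685}{208} + \frac{44310}{11819} = \frac{490072495}{2458352}$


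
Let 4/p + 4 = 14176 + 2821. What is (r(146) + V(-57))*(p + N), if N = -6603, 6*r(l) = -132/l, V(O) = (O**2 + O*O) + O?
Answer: -52756665519050/1240489 ≈ -4.2529e+7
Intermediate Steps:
V(O) = O + 2*O**2 (V(O) = (O**2 + O**2) + O = 2*O**2 + O = O + 2*O**2)
r(l) = -22/l (r(l) = (-132/l)/6 = -22/l)
p = 4/16993 (p = 4/(-4 + (14176 + 2821)) = 4/(-4 + 16997) = 4/16993 ≈ 0.00023539)
(r(146) + V(-57))*(p + N) = (-22/146 - 57*(1 + 2*(-57)))*(4/16993 - 6603) = (-22*1/146 - 57*(1 - 114))*(-112204775/16993) = (-11/73 - 57*(-113))*(-112204775/16993) = (-11/73 + 6441)*(-112204775/16993) = (470182/73)*(-112204775/16993) = -52756665519050/1240489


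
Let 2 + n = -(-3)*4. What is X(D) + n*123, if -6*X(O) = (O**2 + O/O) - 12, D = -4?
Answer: 7375/6 ≈ 1229.2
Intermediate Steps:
X(O) = 11/6 - O**2/6 (X(O) = -((O**2 + O/O) - 12)/6 = -((O**2 + 1) - 12)/6 = -((1 + O**2) - 12)/6 = -(-11 + O**2)/6 = 11/6 - O**2/6)
n = 10 (n = -2 - (-3)*4 = -2 - 1*(-12) = -2 + 12 = 10)
X(D) + n*123 = (11/6 - 1/6*(-4)**2) + 10*123 = (11/6 - 1/6*16) + 1230 = (11/6 - 8/3) + 1230 = -5/6 + 1230 = 7375/6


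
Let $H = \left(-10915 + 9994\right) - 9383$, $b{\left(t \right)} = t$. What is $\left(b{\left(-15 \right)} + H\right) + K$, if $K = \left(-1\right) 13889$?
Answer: $-24208$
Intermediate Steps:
$K = -13889$
$H = -10304$ ($H = -921 - 9383 = -10304$)
$\left(b{\left(-15 \right)} + H\right) + K = \left(-15 - 10304\right) - 13889 = -10319 - 13889 = -24208$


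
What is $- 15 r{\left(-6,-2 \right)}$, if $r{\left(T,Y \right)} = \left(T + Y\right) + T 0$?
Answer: $120$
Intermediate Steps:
$r{\left(T,Y \right)} = T + Y$ ($r{\left(T,Y \right)} = \left(T + Y\right) + 0 = T + Y$)
$- 15 r{\left(-6,-2 \right)} = - 15 \left(-6 - 2\right) = \left(-15\right) \left(-8\right) = 120$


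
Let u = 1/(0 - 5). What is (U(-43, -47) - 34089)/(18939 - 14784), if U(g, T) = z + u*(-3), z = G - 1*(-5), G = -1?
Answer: -170422/20775 ≈ -8.2032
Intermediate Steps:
u = -⅕ (u = 1/(-5) = -⅕ ≈ -0.20000)
z = 4 (z = -1 - 1*(-5) = -1 + 5 = 4)
U(g, T) = 23/5 (U(g, T) = 4 - ⅕*(-3) = 4 + ⅗ = 23/5)
(U(-43, -47) - 34089)/(18939 - 14784) = (23/5 - 34089)/(18939 - 14784) = -170422/5/4155 = -170422/5*1/4155 = -170422/20775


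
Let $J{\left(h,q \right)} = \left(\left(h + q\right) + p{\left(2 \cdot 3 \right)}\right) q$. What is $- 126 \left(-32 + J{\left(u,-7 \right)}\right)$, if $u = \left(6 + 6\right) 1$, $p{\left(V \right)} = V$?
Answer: $13734$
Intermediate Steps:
$u = 12$ ($u = 12 \cdot 1 = 12$)
$J{\left(h,q \right)} = q \left(6 + h + q\right)$ ($J{\left(h,q \right)} = \left(\left(h + q\right) + 2 \cdot 3\right) q = \left(\left(h + q\right) + 6\right) q = \left(6 + h + q\right) q = q \left(6 + h + q\right)$)
$- 126 \left(-32 + J{\left(u,-7 \right)}\right) = - 126 \left(-32 - 7 \left(6 + 12 - 7\right)\right) = - 126 \left(-32 - 77\right) = \left(-126\right) \left(-109\right) = 13734$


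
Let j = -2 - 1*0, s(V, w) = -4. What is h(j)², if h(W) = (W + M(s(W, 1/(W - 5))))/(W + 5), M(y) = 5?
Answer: 1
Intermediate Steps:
j = -2 (j = -2 + 0 = -2)
h(W) = 1 (h(W) = (W + 5)/(W + 5) = (5 + W)/(5 + W) = 1)
h(j)² = 1² = 1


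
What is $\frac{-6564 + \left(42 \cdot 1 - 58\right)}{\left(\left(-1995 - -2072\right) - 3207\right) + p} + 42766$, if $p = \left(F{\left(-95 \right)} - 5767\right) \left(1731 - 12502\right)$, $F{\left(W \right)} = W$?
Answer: $\frac{96431941249}{2254874} \approx 42766.0$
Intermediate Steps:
$p = 63139602$ ($p = \left(-95 - 5767\right) \left(1731 - 12502\right) = \left(-5862\right) \left(-10771\right) = 63139602$)
$\frac{-6564 + \left(42 \cdot 1 - 58\right)}{\left(\left(-1995 - -2072\right) - 3207\right) + p} + 42766 = \frac{-6564 + \left(42 \cdot 1 - 58\right)}{\left(\left(-1995 - -2072\right) - 3207\right) + 63139602} + 42766 = \frac{-6564 + \left(42 - 58\right)}{\left(\left(-1995 + 2072\right) - 3207\right) + 63139602} + 42766 = \frac{-6564 - 16}{\left(77 - 3207\right) + 63139602} + 42766 = - \frac{6580}{-3130 + 63139602} + 42766 = - \frac{6580}{63136472} + 42766 = \left(-6580\right) \frac{1}{63136472} + 42766 = - \frac{235}{2254874} + 42766 = \frac{96431941249}{2254874}$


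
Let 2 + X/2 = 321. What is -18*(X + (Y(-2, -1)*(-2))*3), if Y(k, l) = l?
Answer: -11592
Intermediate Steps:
X = 638 (X = -4 + 2*321 = -4 + 642 = 638)
-18*(X + (Y(-2, -1)*(-2))*3) = -18*(638 - 1*(-2)*3) = -18*(638 + 2*3) = -18*(638 + 6) = -18*644 = -11592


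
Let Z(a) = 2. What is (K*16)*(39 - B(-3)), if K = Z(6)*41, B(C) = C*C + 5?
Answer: 32800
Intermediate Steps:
B(C) = 5 + C² (B(C) = C² + 5 = 5 + C²)
K = 82 (K = 2*41 = 82)
(K*16)*(39 - B(-3)) = (82*16)*(39 - (5 + (-3)²)) = 1312*(39 - (5 + 9)) = 1312*(39 - 1*14) = 1312*(39 - 14) = 1312*25 = 32800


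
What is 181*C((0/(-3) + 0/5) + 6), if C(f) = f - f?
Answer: 0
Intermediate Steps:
C(f) = 0
181*C((0/(-3) + 0/5) + 6) = 181*0 = 0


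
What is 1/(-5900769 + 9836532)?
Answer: 1/3935763 ≈ 2.5408e-7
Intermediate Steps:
1/(-5900769 + 9836532) = 1/3935763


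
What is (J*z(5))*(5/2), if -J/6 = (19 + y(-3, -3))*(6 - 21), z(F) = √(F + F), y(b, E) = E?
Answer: 3600*√10 ≈ 11384.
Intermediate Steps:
z(F) = √2*√F (z(F) = √(2*F) = √2*√F)
J = 1440 (J = -6*(19 - 3)*(6 - 21) = -96*(-15) = -6*(-240) = 1440)
(J*z(5))*(5/2) = (1440*(√2*√5))*(5/2) = (1440*√10)*((½)*5) = (1440*√10)*(5/2) = 3600*√10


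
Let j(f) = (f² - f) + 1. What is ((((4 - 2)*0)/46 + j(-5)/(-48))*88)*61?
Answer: -20801/6 ≈ -3466.8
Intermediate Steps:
j(f) = 1 + f² - f
((((4 - 2)*0)/46 + j(-5)/(-48))*88)*61 = ((((4 - 2)*0)/46 + (1 + (-5)² - 1*(-5))/(-48))*88)*61 = (((2*0)*(1/46) + (1 + 25 + 5)*(-1/48))*88)*61 = ((0*(1/46) + 31*(-1/48))*88)*61 = ((0 - 31/48)*88)*61 = -31/48*88*61 = -341/6*61 = -20801/6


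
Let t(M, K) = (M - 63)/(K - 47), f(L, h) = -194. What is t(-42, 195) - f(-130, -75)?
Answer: 28607/148 ≈ 193.29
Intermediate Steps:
t(M, K) = (-63 + M)/(-47 + K)
t(-42, 195) - f(-130, -75) = (-63 - 42)/(-47 + 195) - 1*(-194) = -105/148 + 194 = 28607/148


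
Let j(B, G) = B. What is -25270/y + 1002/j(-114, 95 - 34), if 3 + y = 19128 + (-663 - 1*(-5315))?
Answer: -4450889/451763 ≈ -9.8523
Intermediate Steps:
y = 23777 (y = -3 + (19128 + (-663 - 1*(-5315))) = -3 + (19128 + (-663 + 5315)) = -3 + (19128 + 4652) = -3 + 23780 = 23777)
-25270/y + 1002/j(-114, 95 - 34) = -25270/23777 + 1002/(-114) = -25270*1/23777 + 1002*(-1/114) = -25270/23777 - 167/19 = -4450889/451763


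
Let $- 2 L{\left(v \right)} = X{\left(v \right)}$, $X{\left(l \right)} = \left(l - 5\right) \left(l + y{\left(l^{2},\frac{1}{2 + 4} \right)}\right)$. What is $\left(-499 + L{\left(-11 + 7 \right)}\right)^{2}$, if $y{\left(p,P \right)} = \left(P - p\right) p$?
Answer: $2745649$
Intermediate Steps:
$y{\left(p,P \right)} = p \left(P - p\right)$
$X{\left(l \right)} = \left(-5 + l\right) \left(l + l^{2} \left(\frac{1}{6} - l^{2}\right)\right)$ ($X{\left(l \right)} = \left(l - 5\right) \left(l + l^{2} \left(\frac{1}{2 + 4} - l^{2}\right)\right) = \left(-5 + l\right) \left(l + l^{2} \left(\frac{1}{6} - l^{2}\right)\right)$)
$L{\left(v \right)} = - \frac{v \left(-30 + v + v^{2} - 6 v^{4} + 30 v^{3}\right)}{12}$ ($L{\left(v \right)} = - \frac{\frac{1}{6} v \left(-30 + v + v^{2} - 6 v^{4} + 30 v^{3}\right)}{2} = - \frac{v \left(-30 + v + v^{2} - 6 v^{4} + 30 v^{3}\right)}{12}$)
$\left(-499 + L{\left(-11 + 7 \right)}\right)^{2} = \left(-499 + \frac{\left(-11 + 7\right) \left(30 - \left(-11 + 7\right) - \left(-11 + 7\right)^{2} - 30 \left(-11 + 7\right)^{3} + 6 \left(-11 + 7\right)^{4}\right)}{12}\right)^{2} = \left(-499 + \frac{1}{12} \left(-4\right) \left(30 - -4 - \left(-4\right)^{2} - 30 \left(-4\right)^{3} + 6 \left(-4\right)^{4}\right)\right)^{2} = \left(-499 + \frac{1}{12} \left(-4\right) \left(30 + 4 - 16 - -1920 + 6 \cdot 256\right)\right)^{2} = \left(-499 + \frac{1}{12} \left(-4\right) \left(30 + 4 - 16 + 1920 + 1536\right)\right)^{2} = \left(-499 + \frac{1}{12} \left(-4\right) 3474\right)^{2} = \left(-499 - 1158\right)^{2} = \left(-1657\right)^{2} = 2745649$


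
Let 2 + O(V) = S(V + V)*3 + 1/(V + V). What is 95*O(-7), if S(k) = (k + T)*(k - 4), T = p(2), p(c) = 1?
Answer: 930905/14 ≈ 66493.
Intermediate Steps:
T = 1
S(k) = (1 + k)*(-4 + k) (S(k) = (k + 1)*(k - 4) = (1 + k)*(-4 + k))
O(V) = -14 + 1/(2*V) - 18*V + 12*V² (O(V) = -2 + ((-4 + (V + V)² - 3*(V + V))*3 + 1/(V + V)) = -2 + ((-4 + (2*V)² - 6*V)*3 + 1/(2*V)) = -2 + ((-4 + 4*V² - 6*V)*3 + 1/(2*V)) = -2 + ((-4 - 6*V + 4*V²)*3 + 1/(2*V)) = -2 + ((-12 - 18*V + 12*V²) + 1/(2*V)) = -2 + (-12 + 1/(2*V) - 18*V + 12*V²) = -14 + 1/(2*V) - 18*V + 12*V²)
95*O(-7) = 95*(-14 + (½)/(-7) - 18*(-7) + 12*(-7)²) = 95*(-14 + (½)*(-⅐) + 126 + 12*49) = 95*(-14 - 1/14 + 126 + 588) = 95*(9799/14) = 930905/14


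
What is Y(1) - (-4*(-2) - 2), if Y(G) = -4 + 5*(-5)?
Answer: -35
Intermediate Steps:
Y(G) = -29 (Y(G) = -4 - 25 = -29)
Y(1) - (-4*(-2) - 2) = -29 - (-4*(-2) - 2) = -29 - (8 - 2) = -29 - 1*6 = -29 - 6 = -35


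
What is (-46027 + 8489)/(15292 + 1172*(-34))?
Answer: 18769/12278 ≈ 1.5287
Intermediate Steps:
(-46027 + 8489)/(15292 + 1172*(-34)) = -37538/(15292 - 39848) = -37538/(-24556) = -37538*(-1/24556) = 18769/12278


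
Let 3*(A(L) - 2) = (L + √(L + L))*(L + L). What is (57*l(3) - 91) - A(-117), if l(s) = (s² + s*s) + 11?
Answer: -7566 + 234*I*√26 ≈ -7566.0 + 1193.2*I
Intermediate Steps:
l(s) = 11 + 2*s² (l(s) = (s² + s²) + 11 = 2*s² + 11 = 11 + 2*s²)
A(L) = 2 + 2*L*(L + √2*√L)/3 (A(L) = 2 + ((L + √(L + L))*(L + L))/3 = 2 + ((L + √(2*L))*(2*L))/3 = 2 + ((L + √2*√L)*(2*L))/3 = 2 + (2*L*(L + √2*√L))/3 = 2 + 2*L*(L + √2*√L)/3)
(57*l(3) - 91) - A(-117) = (57*(11 + 2*3²) - 91) - (2 + (⅔)*(-117)² + 2*√2*(-117)^(3/2)/3) = (57*(11 + 2*9) - 91) - (2 + (⅔)*13689 + 2*√2*(-351*I*√13)/3) = (57*(11 + 18) - 91) - (2 + 9126 - 234*I*√26) = (57*29 - 91) - (9128 - 234*I*√26) = (1653 - 91) + (-9128 + 234*I*√26) = 1562 + (-9128 + 234*I*√26) = -7566 + 234*I*√26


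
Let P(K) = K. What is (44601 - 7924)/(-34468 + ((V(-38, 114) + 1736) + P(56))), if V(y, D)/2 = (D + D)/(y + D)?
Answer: -36677/32670 ≈ -1.1227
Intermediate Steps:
V(y, D) = 4*D/(D + y) (V(y, D) = 2*((D + D)/(y + D)) = 2*((2*D)/(D + y)) = 2*(2*D/(D + y)) = 4*D/(D + y))
(44601 - 7924)/(-34468 + ((V(-38, 114) + 1736) + P(56))) = (44601 - 7924)/(-34468 + ((4*114/(114 - 38) + 1736) + 56)) = 36677/(-34468 + ((4*114/76 + 1736) + 56)) = 36677/(-34468 + ((4*114*(1/76) + 1736) + 56)) = 36677/(-34468 + ((6 + 1736) + 56)) = 36677/(-34468 + (1742 + 56)) = 36677/(-34468 + 1798) = 36677/(-32670) = 36677*(-1/32670) = -36677/32670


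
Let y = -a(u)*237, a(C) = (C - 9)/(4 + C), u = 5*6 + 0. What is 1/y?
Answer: -34/4977 ≈ -0.0068314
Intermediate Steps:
u = 30 (u = 30 + 0 = 30)
a(C) = (-9 + C)/(4 + C)
y = -4977/34 (y = -(-9 + 30)/(4 + 30)*237 = -21/34*237 = -(1/34)*21*237 = -21*237/34 = -1*4977/34 = -4977/34 ≈ -146.38)
1/y = 1/(-4977/34) = -34/4977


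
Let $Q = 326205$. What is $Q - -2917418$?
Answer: $3243623$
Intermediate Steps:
$Q - -2917418 = 326205 - -2917418 = 326205 + 2917418 = 3243623$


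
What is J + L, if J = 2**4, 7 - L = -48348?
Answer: 48371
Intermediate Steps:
L = 48355 (L = 7 - 1*(-48348) = 7 + 48348 = 48355)
J = 16
J + L = 16 + 48355 = 48371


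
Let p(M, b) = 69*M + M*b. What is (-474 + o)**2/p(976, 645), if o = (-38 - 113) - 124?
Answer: 80143/99552 ≈ 0.80504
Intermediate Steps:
o = -275 (o = -151 - 124 = -275)
(-474 + o)**2/p(976, 645) = (-474 - 275)**2/((976*(69 + 645))) = (-749)**2/((976*714)) = 561001/696864 = 561001*(1/696864) = 80143/99552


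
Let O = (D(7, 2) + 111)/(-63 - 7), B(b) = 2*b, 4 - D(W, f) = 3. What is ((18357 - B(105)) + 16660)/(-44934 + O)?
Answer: -174035/224678 ≈ -0.77460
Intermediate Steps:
D(W, f) = 1 (D(W, f) = 4 - 1*3 = 4 - 3 = 1)
O = -8/5 (O = (1 + 111)/(-63 - 7) = 112/(-70) = 112*(-1/70) = -8/5 ≈ -1.6000)
((18357 - B(105)) + 16660)/(-44934 + O) = ((18357 - 2*105) + 16660)/(-44934 - 8/5) = ((18357 - 1*210) + 16660)/(-224678/5) = ((18357 - 210) + 16660)*(-5/224678) = (18147 + 16660)*(-5/224678) = 34807*(-5/224678) = -174035/224678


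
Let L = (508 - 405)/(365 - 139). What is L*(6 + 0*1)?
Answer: 309/113 ≈ 2.7345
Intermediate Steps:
L = 103/226 ≈ 0.45575
L*(6 + 0*1) = 103*(6 + 0*1)/226 = 103*(6 + 0)/226 = (103/226)*6 = 309/113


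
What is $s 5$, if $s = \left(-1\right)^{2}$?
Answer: $5$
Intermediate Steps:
$s = 1$
$s 5 = 1 \cdot 5 = 5$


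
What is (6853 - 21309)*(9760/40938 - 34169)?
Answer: 10110531907736/20469 ≈ 4.9394e+8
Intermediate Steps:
(6853 - 21309)*(9760/40938 - 34169) = -14456*(9760*(1/40938) - 34169) = -14456*(4880/20469 - 34169) = -14456*(-699400381/20469) = 10110531907736/20469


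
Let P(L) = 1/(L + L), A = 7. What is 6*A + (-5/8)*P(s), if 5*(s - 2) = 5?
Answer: 2011/48 ≈ 41.896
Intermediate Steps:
s = 3 (s = 2 + (⅕)*5 = 2 + 1 = 3)
P(L) = 1/(2*L)
6*A + (-5/8)*P(s) = 6*7 + (-5/8)*((½)/3) = 42 + (-5*⅛)*((½)*(⅓)) = 42 - 5/8*⅙ = 42 - 5/48 = 2011/48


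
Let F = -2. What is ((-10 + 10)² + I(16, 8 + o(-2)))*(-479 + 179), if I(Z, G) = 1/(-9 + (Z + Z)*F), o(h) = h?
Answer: 300/73 ≈ 4.1096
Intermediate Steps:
I(Z, G) = 1/(-9 - 4*Z) (I(Z, G) = 1/(-9 + (Z + Z)*(-2)) = 1/(-9 + (2*Z)*(-2)) = 1/(-9 - 4*Z))
((-10 + 10)² + I(16, 8 + o(-2)))*(-479 + 179) = ((-10 + 10)² - 1/(9 + 4*16))*(-479 + 179) = (0² - 1/(9 + 64))*(-300) = (0 - 1/73)*(-300) = -1/73*(-300) = 300/73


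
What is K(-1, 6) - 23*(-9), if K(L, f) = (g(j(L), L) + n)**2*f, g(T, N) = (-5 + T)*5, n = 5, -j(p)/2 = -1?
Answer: 807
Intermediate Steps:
j(p) = 2 (j(p) = -2*(-1) = 2)
g(T, N) = -25 + 5*T
K(L, f) = 100*f (K(L, f) = ((-25 + 5*2) + 5)**2*f = ((-25 + 10) + 5)**2*f = (-15 + 5)**2*f = (-10)**2*f = 100*f)
K(-1, 6) - 23*(-9) = 100*6 - 23*(-9) = 600 + 207 = 807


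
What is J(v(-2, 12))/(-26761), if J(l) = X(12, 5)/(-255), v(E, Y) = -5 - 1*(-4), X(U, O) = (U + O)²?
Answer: 17/401415 ≈ 4.2350e-5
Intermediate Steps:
X(U, O) = (O + U)²
v(E, Y) = -1 (v(E, Y) = -5 + 4 = -1)
J(l) = -17/15 (J(l) = (5 + 12)²/(-255) = 17²*(-1/255) = 289*(-1/255) = -17/15)
J(v(-2, 12))/(-26761) = -17/15/(-26761) = -17/15*(-1/26761) = 17/401415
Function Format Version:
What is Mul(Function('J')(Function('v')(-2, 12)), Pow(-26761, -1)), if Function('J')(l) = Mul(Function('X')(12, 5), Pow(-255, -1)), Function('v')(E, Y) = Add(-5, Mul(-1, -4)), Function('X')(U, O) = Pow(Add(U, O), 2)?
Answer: Rational(17, 401415) ≈ 4.2350e-5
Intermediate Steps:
Function('X')(U, O) = Pow(Add(O, U), 2)
Function('v')(E, Y) = -1 (Function('v')(E, Y) = Add(-5, 4) = -1)
Function('J')(l) = Rational(-17, 15) (Function('J')(l) = Mul(Pow(Add(5, 12), 2), Pow(-255, -1)) = Mul(Pow(17, 2), Rational(-1, 255)) = Mul(289, Rational(-1, 255)) = Rational(-17, 15))
Mul(Function('J')(Function('v')(-2, 12)), Pow(-26761, -1)) = Mul(Rational(-17, 15), Pow(-26761, -1)) = Mul(Rational(-17, 15), Rational(-1, 26761)) = Rational(17, 401415)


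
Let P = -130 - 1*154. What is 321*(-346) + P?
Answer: -111350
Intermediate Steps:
P = -284 (P = -130 - 154 = -284)
321*(-346) + P = 321*(-346) - 284 = -111066 - 284 = -111350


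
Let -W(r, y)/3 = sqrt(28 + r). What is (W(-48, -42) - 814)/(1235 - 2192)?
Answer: 74/87 + 2*I*sqrt(5)/319 ≈ 0.85057 + 0.014019*I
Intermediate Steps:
W(r, y) = -3*sqrt(28 + r)
(W(-48, -42) - 814)/(1235 - 2192) = (-3*sqrt(28 - 48) - 814)/(1235 - 2192) = (-6*I*sqrt(5) - 814)/(-957) = (-6*I*sqrt(5) - 814)*(-1/957) = (-814 - 6*I*sqrt(5))*(-1/957) = 74/87 + 2*I*sqrt(5)/319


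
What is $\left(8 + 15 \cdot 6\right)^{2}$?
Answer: $9604$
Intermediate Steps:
$\left(8 + 15 \cdot 6\right)^{2} = \left(8 + 90\right)^{2} = 98^{2} = 9604$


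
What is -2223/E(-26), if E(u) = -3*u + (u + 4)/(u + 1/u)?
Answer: -115767/4106 ≈ -28.195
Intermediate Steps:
E(u) = -3*u + (4 + u)/(u + 1/u)
-2223/E(-26) = -2223*(-(1 + (-26)**2)/(26*(1 - 26 - 3*(-26)**2))) = -2223*(-(1 + 676)/(26*(1 - 26 - 3*676))) = -2223*(-677/(26*(1 - 26 - 2028))) = -2223/((-26*1/677*(-2053))) = -2223/53378/677 = -2223*677/53378 = -115767/4106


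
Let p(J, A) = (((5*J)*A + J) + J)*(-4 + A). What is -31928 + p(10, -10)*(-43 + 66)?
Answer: 122632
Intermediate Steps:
p(J, A) = (-4 + A)*(2*J + 5*A*J) (p(J, A) = ((5*A*J + J) + J)*(-4 + A) = ((J + 5*A*J) + J)*(-4 + A) = (2*J + 5*A*J)*(-4 + A) = (-4 + A)*(2*J + 5*A*J))
-31928 + p(10, -10)*(-43 + 66) = -31928 + (10*(-8 - 18*(-10) + 5*(-10)**2))*(-43 + 66) = -31928 + (10*(-8 + 180 + 5*100))*23 = -31928 + (10*(-8 + 180 + 500))*23 = -31928 + (10*672)*23 = -31928 + 6720*23 = -31928 + 154560 = 122632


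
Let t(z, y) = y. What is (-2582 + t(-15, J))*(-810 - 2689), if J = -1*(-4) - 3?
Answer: 9030919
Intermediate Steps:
J = 1 (J = 4 - 3 = 1)
(-2582 + t(-15, J))*(-810 - 2689) = (-2582 + 1)*(-810 - 2689) = -2581*(-3499) = 9030919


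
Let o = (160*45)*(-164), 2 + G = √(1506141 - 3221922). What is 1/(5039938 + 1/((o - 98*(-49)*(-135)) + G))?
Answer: 16861143307323759098/84979116878017473371378389 + I*√1715781/84979116878017473371378389 ≈ 1.9842e-7 + 1.5414e-23*I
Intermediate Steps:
G = -2 + I*√1715781 (G = -2 + √(1506141 - 3221922) = -2 + √(-1715781) = -2 + I*√1715781 ≈ -2.0 + 1309.9*I)
o = -1180800 (o = 7200*(-164) = -1180800)
1/(5039938 + 1/((o - 98*(-49)*(-135)) + G)) = 1/(5039938 + 1/((-1180800 - 98*(-49)*(-135)) + (-2 + I*√1715781))) = 1/(5039938 + 1/((-1180800 - (-4802)*(-135)) + (-2 + I*√1715781))) = 1/(5039938 + 1/((-1180800 - 1*648270) + (-2 + I*√1715781))) = 1/(5039938 + 1/((-1180800 - 648270) + (-2 + I*√1715781))) = 1/(5039938 + 1/(-1829070 + (-2 + I*√1715781))) = 1/(5039938 + 1/(-1829072 + I*√1715781))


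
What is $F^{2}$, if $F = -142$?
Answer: $20164$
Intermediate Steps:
$F^{2} = \left(-142\right)^{2} = 20164$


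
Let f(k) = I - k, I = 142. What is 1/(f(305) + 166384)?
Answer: 1/166221 ≈ 6.0161e-6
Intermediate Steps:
f(k) = 142 - k
1/(f(305) + 166384) = 1/((142 - 1*305) + 166384) = 1/((142 - 305) + 166384) = 1/(-163 + 166384) = 1/166221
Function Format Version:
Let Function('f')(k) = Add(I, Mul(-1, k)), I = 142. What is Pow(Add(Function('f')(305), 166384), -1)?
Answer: Rational(1, 166221) ≈ 6.0161e-6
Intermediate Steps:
Function('f')(k) = Add(142, Mul(-1, k))
Pow(Add(Function('f')(305), 166384), -1) = Pow(Add(Add(142, Mul(-1, 305)), 166384), -1) = Pow(Add(Add(142, -305), 166384), -1) = Pow(Add(-163, 166384), -1) = Pow(166221, -1) = Rational(1, 166221)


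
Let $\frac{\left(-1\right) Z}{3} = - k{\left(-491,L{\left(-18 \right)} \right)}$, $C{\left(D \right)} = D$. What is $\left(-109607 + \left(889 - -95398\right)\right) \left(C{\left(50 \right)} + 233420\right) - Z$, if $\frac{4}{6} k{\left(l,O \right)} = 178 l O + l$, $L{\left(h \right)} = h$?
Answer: $- \frac{6233794857}{2} \approx -3.1169 \cdot 10^{9}$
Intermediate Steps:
$k{\left(l,O \right)} = \frac{3 l}{2} + 267 O l$ ($k{\left(l,O \right)} = \frac{3 \left(178 l O + l\right)}{2} = \frac{3 \left(178 O l + l\right)}{2} = \frac{3 \left(l + 178 O l\right)}{2} = \frac{3 l}{2} + 267 O l$)
$Z = \frac{14154057}{2}$ ($Z = - 3 \left(- \frac{3 \left(-491\right) \left(1 + 178 \left(-18\right)\right)}{2}\right) = - 3 \left(- \frac{3 \left(-491\right) \left(1 - 3204\right)}{2}\right) = - 3 \left(- \frac{3 \left(-491\right) \left(-3203\right)}{2}\right) = - 3 \left(\left(-1\right) \frac{4718019}{2}\right) = \left(-3\right) \left(- \frac{4718019}{2}\right) = \frac{14154057}{2} \approx 7.077 \cdot 10^{6}$)
$\left(-109607 + \left(889 - -95398\right)\right) \left(C{\left(50 \right)} + 233420\right) - Z = \left(-109607 + \left(889 - -95398\right)\right) \left(50 + 233420\right) - \frac{14154057}{2} = \left(-109607 + \left(889 + 95398\right)\right) 233470 - \frac{14154057}{2} = \left(-109607 + 96287\right) 233470 - \frac{14154057}{2} = \left(-13320\right) 233470 - \frac{14154057}{2} = -3109820400 - \frac{14154057}{2} = - \frac{6233794857}{2}$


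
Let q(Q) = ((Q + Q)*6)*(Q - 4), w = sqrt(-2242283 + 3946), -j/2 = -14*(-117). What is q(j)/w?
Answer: -128943360*I*sqrt(2238337)/2238337 ≈ -86186.0*I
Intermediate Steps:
j = -3276 (j = -(-28)*(-117) = -2*1638 = -3276)
w = I*sqrt(2238337) (w = sqrt(-2238337) = I*sqrt(2238337) ≈ 1496.1*I)
q(Q) = 12*Q*(-4 + Q) (q(Q) = ((2*Q)*6)*(-4 + Q) = (12*Q)*(-4 + Q) = 12*Q*(-4 + Q))
q(j)/w = (12*(-3276)*(-4 - 3276))/((I*sqrt(2238337))) = (12*(-3276)*(-3280))*(-I*sqrt(2238337)/2238337) = 128943360*(-I*sqrt(2238337)/2238337) = -128943360*I*sqrt(2238337)/2238337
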